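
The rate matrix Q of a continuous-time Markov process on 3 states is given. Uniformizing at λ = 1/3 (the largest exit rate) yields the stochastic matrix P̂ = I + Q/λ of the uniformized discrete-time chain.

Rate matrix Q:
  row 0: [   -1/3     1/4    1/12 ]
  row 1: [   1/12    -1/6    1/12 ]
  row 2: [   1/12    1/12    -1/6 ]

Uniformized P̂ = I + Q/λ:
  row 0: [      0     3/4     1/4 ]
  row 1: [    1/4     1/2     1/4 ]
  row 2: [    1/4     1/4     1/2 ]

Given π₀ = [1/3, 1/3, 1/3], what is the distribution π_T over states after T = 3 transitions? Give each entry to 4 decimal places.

t=0: π = [0.3333, 0.3333, 0.3333]
t=1: π = [0.1667, 0.5000, 0.3333]
t=2: π = [0.2083, 0.4583, 0.3333]
t=3: π = [0.1979, 0.4688, 0.3333]

π = [0.1979, 0.4688, 0.3333]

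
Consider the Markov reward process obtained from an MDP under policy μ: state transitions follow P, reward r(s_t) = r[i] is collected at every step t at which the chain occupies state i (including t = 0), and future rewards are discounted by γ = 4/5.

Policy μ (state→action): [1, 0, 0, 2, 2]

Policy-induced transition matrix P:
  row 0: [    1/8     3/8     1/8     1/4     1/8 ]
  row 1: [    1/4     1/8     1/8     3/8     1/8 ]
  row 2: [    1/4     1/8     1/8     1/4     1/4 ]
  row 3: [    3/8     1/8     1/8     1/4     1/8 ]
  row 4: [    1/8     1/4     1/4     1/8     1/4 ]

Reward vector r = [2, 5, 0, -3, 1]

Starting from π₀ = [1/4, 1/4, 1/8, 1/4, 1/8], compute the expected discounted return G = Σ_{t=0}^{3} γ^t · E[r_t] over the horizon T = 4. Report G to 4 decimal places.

t=0: π = [0.2500, 0.2500, 0.1250, 0.2500, 0.1250], E[r] = 1.1250, γ^t·E[r] = 1.125000, running G = 1.125000
t=1: π = [0.2344, 0.2031, 0.1406, 0.2656, 0.1563], E[r] = 0.8438, γ^t·E[r] = 0.675000, running G = 1.800000
t=2: π = [0.2344, 0.2031, 0.1445, 0.2559, 0.1621], E[r] = 0.8789, γ^t·E[r] = 0.562500, running G = 2.362500
t=3: π = [0.2324, 0.2039, 0.1453, 0.2551, 0.1633], E[r] = 0.8821, γ^t·E[r] = 0.451625, running G = 2.814125

G = 2.8141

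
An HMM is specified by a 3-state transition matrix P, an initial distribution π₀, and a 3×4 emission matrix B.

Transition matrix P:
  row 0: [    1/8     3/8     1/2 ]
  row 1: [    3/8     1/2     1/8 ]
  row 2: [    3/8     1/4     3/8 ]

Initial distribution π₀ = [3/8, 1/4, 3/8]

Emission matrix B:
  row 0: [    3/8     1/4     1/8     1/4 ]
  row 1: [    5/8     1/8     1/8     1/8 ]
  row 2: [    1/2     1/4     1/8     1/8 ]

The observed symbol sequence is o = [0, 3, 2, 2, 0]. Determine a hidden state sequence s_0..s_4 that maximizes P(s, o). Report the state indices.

path = [2, 0, 1, 1, 1]

t=0: δ = [1.406e-01, 1.562e-01, 1.875e-01]  (obs o_0=0)
t=1: δ = [1.758e-02, 9.766e-03, 8.789e-03]  ψ = [2, 1, 0]  (obs o_1=3)
t=2: δ = [4.578e-04, 8.240e-04, 1.099e-03]  ψ = [1, 0, 0]  (obs o_2=2)
t=3: δ = [5.150e-05, 5.150e-05, 5.150e-05]  ψ = [2, 1, 2]  (obs o_3=2)
t=4: δ = [7.242e-06, 1.609e-05, 1.287e-05]  ψ = [1, 1, 0]  (obs o_4=0)
backtrack: best end state = 1; path = [2, 0, 1, 1, 1]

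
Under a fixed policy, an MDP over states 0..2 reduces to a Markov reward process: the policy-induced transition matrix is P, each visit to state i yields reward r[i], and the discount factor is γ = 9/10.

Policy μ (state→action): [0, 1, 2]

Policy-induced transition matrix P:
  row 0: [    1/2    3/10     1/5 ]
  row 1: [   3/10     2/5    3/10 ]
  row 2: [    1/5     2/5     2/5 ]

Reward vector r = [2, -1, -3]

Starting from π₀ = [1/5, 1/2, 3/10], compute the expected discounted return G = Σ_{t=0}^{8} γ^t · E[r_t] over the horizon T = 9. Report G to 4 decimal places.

t=0: π = [0.2000, 0.5000, 0.3000], E[r] = -1.0000, γ^t·E[r] = -1.000000, running G = -1.000000
t=1: π = [0.3100, 0.3800, 0.3100], E[r] = -0.6900, γ^t·E[r] = -0.621000, running G = -1.621000
t=2: π = [0.3310, 0.3690, 0.3000], E[r] = -0.6070, γ^t·E[r] = -0.491670, running G = -2.112670
t=3: π = [0.3362, 0.3669, 0.2969], E[r] = -0.5852, γ^t·E[r] = -0.426611, running G = -2.539281
t=4: π = [0.3376, 0.3664, 0.2961], E[r] = -0.5795, γ^t·E[r] = -0.380203, running G = -2.919484
t=5: π = [0.3379, 0.3662, 0.2959], E[r] = -0.5780, γ^t·E[r] = -0.341300, running G = -3.260784
t=6: π = [0.3380, 0.3662, 0.2958], E[r] = -0.5776, γ^t·E[r] = -0.306962, running G = -3.567747
t=7: π = [0.3380, 0.3662, 0.2958], E[r] = -0.5775, γ^t·E[r] = -0.276217, running G = -3.843964
t=8: π = [0.3380, 0.3662, 0.2958], E[r] = -0.5775, γ^t·E[r] = -0.248584, running G = -4.092547

G = -4.0925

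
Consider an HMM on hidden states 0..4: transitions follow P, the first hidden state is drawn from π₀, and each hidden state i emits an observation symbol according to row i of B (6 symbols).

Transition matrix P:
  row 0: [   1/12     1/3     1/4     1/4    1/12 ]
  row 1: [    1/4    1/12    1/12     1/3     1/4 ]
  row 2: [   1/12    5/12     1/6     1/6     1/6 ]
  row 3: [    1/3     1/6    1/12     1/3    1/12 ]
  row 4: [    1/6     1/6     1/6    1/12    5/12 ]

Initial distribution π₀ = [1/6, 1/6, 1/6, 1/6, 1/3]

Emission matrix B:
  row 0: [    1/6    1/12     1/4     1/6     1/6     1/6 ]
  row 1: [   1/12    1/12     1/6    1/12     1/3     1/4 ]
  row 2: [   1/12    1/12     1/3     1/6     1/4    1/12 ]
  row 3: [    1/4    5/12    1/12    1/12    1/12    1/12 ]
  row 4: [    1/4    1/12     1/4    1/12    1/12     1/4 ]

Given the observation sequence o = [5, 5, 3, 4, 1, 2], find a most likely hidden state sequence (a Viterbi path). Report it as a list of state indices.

t=0: δ = [2.778e-02, 4.167e-02, 1.389e-02, 1.389e-02, 8.333e-02]  (obs o_0=5)
t=1: δ = [2.315e-03, 3.472e-03, 1.157e-03, 1.157e-03, 8.681e-03]  ψ = [4, 4, 4, 1, 4]  (obs o_1=5)
t=2: δ = [2.411e-04, 1.206e-04, 2.411e-04, 9.645e-05, 3.014e-04]  ψ = [4, 4, 4, 1, 4]  (obs o_2=3)
t=3: δ = [8.372e-06, 3.349e-05, 1.507e-05, 5.023e-06, 1.047e-05]  ψ = [4, 2, 0, 0, 4]  (obs o_3=4)
t=4: δ = [6.977e-07, 5.233e-07, 2.326e-07, 4.651e-06, 6.977e-07]  ψ = [1, 2, 1, 1, 1]  (obs o_4=1)
t=5: δ = [3.876e-07, 1.292e-07, 1.292e-07, 1.292e-07, 9.690e-08]  ψ = [3, 3, 3, 3, 3]  (obs o_5=2)
backtrack: best end state = 0; path = [4, 4, 2, 1, 3, 0]

path = [4, 4, 2, 1, 3, 0]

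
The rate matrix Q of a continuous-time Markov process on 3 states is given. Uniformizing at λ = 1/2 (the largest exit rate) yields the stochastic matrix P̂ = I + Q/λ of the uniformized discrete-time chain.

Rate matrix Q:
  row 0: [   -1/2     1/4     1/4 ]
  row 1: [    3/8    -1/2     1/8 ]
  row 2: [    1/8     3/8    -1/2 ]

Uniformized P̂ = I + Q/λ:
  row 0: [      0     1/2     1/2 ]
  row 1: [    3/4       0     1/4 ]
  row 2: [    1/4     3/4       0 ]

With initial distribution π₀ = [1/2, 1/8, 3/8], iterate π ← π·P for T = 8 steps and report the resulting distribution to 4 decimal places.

π = [0.3483, 0.3810, 0.2707]

t=0: π = [0.5000, 0.1250, 0.3750]
t=1: π = [0.1875, 0.5313, 0.2813]
t=2: π = [0.4688, 0.3047, 0.2266]
t=3: π = [0.2852, 0.4043, 0.3105]
t=4: π = [0.3809, 0.3755, 0.2437]
t=5: π = [0.3425, 0.3732, 0.2843]
t=6: π = [0.3510, 0.3845, 0.2646]
t=7: π = [0.3545, 0.3739, 0.2716]
t=8: π = [0.3483, 0.3810, 0.2707]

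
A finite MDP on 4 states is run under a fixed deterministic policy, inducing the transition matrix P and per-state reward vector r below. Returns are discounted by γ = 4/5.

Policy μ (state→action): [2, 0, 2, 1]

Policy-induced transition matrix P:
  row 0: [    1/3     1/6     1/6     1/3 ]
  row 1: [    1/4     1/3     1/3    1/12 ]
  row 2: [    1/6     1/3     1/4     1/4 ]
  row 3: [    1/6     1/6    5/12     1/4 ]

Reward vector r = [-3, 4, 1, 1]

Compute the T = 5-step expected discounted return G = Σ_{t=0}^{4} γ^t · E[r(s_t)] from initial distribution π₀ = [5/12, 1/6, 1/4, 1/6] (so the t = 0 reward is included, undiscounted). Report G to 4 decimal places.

G = 1.7356

t=0: π = [0.4167, 0.1667, 0.2500, 0.1667], E[r] = -0.1667, γ^t·E[r] = -0.166667, running G = -0.166667
t=1: π = [0.2500, 0.2361, 0.2569, 0.2569], E[r] = 0.7083, γ^t·E[r] = 0.566667, running G = 0.400000
t=2: π = [0.2280, 0.2488, 0.2917, 0.2315], E[r] = 0.8345, γ^t·E[r] = 0.534074, running G = 0.934074
t=3: π = [0.2254, 0.2568, 0.2903, 0.2275], E[r] = 0.8686, γ^t·E[r] = 0.444741, running G = 1.378815
t=4: π = [0.2256, 0.2578, 0.2905, 0.2260], E[r] = 0.8710, γ^t·E[r] = 0.356767, running G = 1.735582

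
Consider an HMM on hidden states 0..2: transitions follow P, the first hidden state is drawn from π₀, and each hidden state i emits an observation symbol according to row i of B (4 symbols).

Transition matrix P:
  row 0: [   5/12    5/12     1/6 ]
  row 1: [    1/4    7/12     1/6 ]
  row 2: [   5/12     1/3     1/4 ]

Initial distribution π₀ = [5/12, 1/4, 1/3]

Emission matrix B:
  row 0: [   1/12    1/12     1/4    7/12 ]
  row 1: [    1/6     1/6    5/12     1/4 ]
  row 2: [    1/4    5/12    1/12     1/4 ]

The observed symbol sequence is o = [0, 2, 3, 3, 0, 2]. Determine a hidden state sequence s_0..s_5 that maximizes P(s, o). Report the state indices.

path = [2, 0, 0, 0, 1, 1]

t=0: δ = [3.472e-02, 4.167e-02, 8.333e-02]  (obs o_0=0)
t=1: δ = [8.681e-03, 1.157e-02, 1.736e-03]  ψ = [2, 2, 2]  (obs o_1=2)
t=2: δ = [2.110e-03, 1.688e-03, 4.823e-04]  ψ = [0, 1, 1]  (obs o_2=3)
t=3: δ = [5.128e-04, 2.462e-04, 8.791e-05]  ψ = [0, 1, 0]  (obs o_3=3)
t=4: δ = [1.781e-05, 3.561e-05, 2.137e-05]  ψ = [0, 0, 0]  (obs o_4=0)
t=5: δ = [2.226e-06, 8.656e-06, 4.946e-07]  ψ = [1, 1, 1]  (obs o_5=2)
backtrack: best end state = 1; path = [2, 0, 0, 0, 1, 1]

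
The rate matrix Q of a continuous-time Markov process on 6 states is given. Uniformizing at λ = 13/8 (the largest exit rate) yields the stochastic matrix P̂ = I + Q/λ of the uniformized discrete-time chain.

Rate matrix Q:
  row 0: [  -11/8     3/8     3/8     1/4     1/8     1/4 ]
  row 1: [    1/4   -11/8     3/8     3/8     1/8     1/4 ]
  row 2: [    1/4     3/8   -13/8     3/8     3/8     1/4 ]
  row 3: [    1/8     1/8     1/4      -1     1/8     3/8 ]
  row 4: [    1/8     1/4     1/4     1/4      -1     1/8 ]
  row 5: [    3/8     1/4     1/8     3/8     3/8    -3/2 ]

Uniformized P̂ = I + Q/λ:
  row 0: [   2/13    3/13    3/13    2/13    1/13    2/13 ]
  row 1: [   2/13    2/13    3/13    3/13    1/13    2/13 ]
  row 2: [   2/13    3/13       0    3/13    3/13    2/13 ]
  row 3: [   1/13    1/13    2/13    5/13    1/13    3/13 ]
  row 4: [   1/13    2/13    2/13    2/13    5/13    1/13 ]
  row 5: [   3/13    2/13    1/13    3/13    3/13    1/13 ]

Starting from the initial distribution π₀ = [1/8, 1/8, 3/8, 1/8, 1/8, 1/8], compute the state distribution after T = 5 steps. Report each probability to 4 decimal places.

t=0: π = [0.1250, 0.1250, 0.3750, 0.1250, 0.1250, 0.1250]
t=1: π = [0.1442, 0.1827, 0.1058, 0.2308, 0.1923, 0.1442]
t=2: π = [0.1324, 0.1553, 0.1516, 0.2404, 0.1746, 0.1457]
t=3: π = [0.1331, 0.1572, 0.1414, 0.2441, 0.1764, 0.1477]
t=4: π = [0.1329, 0.1562, 0.1431, 0.2445, 0.1757, 0.1477]
t=5: π = [0.1329, 0.1563, 0.1427, 0.2447, 0.1757, 0.1478]

π = [0.1329, 0.1563, 0.1427, 0.2447, 0.1757, 0.1478]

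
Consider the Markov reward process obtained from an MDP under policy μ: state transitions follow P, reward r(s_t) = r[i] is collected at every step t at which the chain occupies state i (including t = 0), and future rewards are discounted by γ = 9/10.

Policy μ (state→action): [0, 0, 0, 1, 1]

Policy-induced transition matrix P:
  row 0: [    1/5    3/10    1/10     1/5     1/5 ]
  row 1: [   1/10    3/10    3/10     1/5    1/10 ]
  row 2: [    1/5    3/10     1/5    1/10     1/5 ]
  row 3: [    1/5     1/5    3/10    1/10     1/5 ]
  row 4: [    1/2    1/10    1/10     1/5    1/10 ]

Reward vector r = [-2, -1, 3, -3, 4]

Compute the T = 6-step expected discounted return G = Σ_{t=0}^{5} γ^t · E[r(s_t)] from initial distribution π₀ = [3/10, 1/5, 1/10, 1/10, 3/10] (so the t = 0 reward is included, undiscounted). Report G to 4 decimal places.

G = 0.3778

t=0: π = [0.3000, 0.2000, 0.1000, 0.1000, 0.3000], E[r] = 0.4000, γ^t·E[r] = 0.400000, running G = 0.400000
t=1: π = [0.2700, 0.2300, 0.1700, 0.1800, 0.1500], E[r] = -0.2000, γ^t·E[r] = -0.180000, running G = 0.220000
t=2: π = [0.2220, 0.2520, 0.1990, 0.1650, 0.1620], E[r] = 0.0540, γ^t·E[r] = 0.043740, running G = 0.263740
t=3: π = [0.2234, 0.2511, 0.2033, 0.1636, 0.1586], E[r] = 0.0556, γ^t·E[r] = 0.040532, running G = 0.304272
t=4: π = [0.2225, 0.2519, 0.2033, 0.1633, 0.1590], E[r] = 0.0591, γ^t·E[r] = 0.038802, running G = 0.343074
t=5: π = [0.2225, 0.2519, 0.2034, 0.1633, 0.1589], E[r] = 0.0588, γ^t·E[r] = 0.034730, running G = 0.377804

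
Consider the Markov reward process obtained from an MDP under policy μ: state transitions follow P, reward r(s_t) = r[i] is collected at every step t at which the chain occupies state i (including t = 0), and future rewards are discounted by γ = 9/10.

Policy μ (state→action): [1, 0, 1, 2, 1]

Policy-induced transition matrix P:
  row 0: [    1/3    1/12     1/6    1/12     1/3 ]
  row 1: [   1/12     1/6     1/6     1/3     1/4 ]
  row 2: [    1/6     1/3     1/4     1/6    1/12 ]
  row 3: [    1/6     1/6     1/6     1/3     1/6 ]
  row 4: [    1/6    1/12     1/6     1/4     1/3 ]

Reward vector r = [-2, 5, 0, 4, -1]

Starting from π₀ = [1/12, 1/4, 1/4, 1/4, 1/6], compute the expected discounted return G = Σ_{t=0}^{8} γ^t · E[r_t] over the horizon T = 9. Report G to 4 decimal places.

t=0: π = [0.0833, 0.2500, 0.2500, 0.2500, 0.1667], E[r] = 1.9167, γ^t·E[r] = 1.916667, running G = 1.916667
t=1: π = [0.1597, 0.1875, 0.1875, 0.2569, 0.2083], E[r] = 1.4375, γ^t·E[r] = 1.293750, running G = 3.210417
t=2: π = [0.1777, 0.1672, 0.1823, 0.2448, 0.2280], E[r] = 1.2321, γ^t·E[r] = 0.997969, running G = 4.208385
t=3: π = [0.1823, 0.1632, 0.1819, 0.2395, 0.2330], E[r] = 1.1766, γ^t·E[r] = 0.857777, running G = 5.066163
t=4: π = [0.1835, 0.1624, 0.1818, 0.2380, 0.2343], E[r] = 1.1626, γ^t·E[r] = 0.762811, running G = 5.828973
t=5: π = [0.1837, 0.1622, 0.1818, 0.2376, 0.2347], E[r] = 1.1592, γ^t·E[r] = 0.684508, running G = 6.513481
t=6: π = [0.1838, 0.1621, 0.1818, 0.2375, 0.2348], E[r] = 1.1584, γ^t·E[r] = 0.615620, running G = 7.129101
t=7: π = [0.1838, 0.1621, 0.1818, 0.2375, 0.2348], E[r] = 1.1582, γ^t·E[r] = 0.553965, running G = 7.683066
t=8: π = [0.1838, 0.1621, 0.1818, 0.2375, 0.2348], E[r] = 1.1582, γ^t·E[r] = 0.498548, running G = 8.181615

G = 8.1816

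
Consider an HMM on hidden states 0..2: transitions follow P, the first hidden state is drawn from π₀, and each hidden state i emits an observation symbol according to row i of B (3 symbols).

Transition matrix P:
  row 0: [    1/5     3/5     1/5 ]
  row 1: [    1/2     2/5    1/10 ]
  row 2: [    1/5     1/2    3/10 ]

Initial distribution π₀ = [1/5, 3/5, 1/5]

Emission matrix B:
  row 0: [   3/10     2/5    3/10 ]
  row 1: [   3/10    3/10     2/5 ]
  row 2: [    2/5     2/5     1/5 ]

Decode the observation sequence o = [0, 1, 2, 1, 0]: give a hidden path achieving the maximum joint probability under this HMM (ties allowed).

path = [1, 0, 1, 0, 1]

t=0: δ = [6.000e-02, 1.800e-01, 8.000e-02]  (obs o_0=0)
t=1: δ = [3.600e-02, 2.160e-02, 9.600e-03]  ψ = [1, 1, 2]  (obs o_1=1)
t=2: δ = [3.240e-03, 8.640e-03, 1.440e-03]  ψ = [1, 0, 0]  (obs o_2=2)
t=3: δ = [1.728e-03, 1.037e-03, 3.456e-04]  ψ = [1, 1, 1]  (obs o_3=1)
t=4: δ = [1.555e-04, 3.110e-04, 1.382e-04]  ψ = [1, 0, 0]  (obs o_4=0)
backtrack: best end state = 1; path = [1, 0, 1, 0, 1]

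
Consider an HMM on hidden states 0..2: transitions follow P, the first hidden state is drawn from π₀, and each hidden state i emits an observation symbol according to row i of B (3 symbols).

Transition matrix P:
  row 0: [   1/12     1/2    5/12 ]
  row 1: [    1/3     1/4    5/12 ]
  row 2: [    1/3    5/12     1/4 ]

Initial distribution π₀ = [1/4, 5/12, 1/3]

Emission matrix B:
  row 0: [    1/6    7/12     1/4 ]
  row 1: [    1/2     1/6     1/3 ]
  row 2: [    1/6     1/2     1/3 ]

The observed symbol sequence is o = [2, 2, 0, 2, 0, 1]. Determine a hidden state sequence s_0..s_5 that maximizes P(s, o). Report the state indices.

t=0: δ = [6.250e-02, 1.389e-01, 1.111e-01]  (obs o_0=2)
t=1: δ = [1.157e-02, 1.543e-02, 1.929e-02]  ψ = [1, 2, 1]  (obs o_1=2)
t=2: δ = [1.072e-03, 4.019e-03, 1.072e-03]  ψ = [2, 2, 1]  (obs o_2=0)
t=3: δ = [3.349e-04, 3.349e-04, 5.582e-04]  ψ = [1, 1, 1]  (obs o_3=2)
t=4: δ = [3.101e-05, 1.163e-04, 2.326e-05]  ψ = [2, 2, 0]  (obs o_4=0)
t=5: δ = [2.261e-05, 4.845e-06, 2.423e-05]  ψ = [1, 1, 1]  (obs o_5=1)
backtrack: best end state = 2; path = [1, 2, 1, 2, 1, 2]

path = [1, 2, 1, 2, 1, 2]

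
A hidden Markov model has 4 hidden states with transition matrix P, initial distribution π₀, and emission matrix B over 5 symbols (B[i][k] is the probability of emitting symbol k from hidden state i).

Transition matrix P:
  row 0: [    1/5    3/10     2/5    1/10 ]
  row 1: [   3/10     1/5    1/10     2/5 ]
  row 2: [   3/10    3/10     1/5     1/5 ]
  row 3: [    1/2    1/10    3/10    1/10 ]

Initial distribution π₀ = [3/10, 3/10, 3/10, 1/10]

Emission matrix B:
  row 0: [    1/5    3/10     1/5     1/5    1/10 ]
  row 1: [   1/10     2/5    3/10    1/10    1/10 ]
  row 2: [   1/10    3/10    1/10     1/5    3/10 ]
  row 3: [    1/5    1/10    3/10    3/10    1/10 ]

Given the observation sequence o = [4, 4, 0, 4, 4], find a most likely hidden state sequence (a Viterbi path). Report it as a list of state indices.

t=0: δ = [3.000e-02, 3.000e-02, 9.000e-02, 1.000e-02]  (obs o_0=4)
t=1: δ = [2.700e-03, 2.700e-03, 5.400e-03, 1.800e-03]  ψ = [2, 2, 2, 2]  (obs o_1=4)
t=2: δ = [3.240e-04, 1.620e-04, 1.080e-04, 2.160e-04]  ψ = [2, 2, 0, 1]  (obs o_2=0)
t=3: δ = [1.080e-05, 9.720e-06, 3.888e-05, 6.480e-06]  ψ = [3, 0, 0, 1]  (obs o_3=4)
t=4: δ = [1.166e-06, 1.166e-06, 2.333e-06, 7.776e-07]  ψ = [2, 2, 2, 2]  (obs o_4=4)
backtrack: best end state = 2; path = [2, 2, 0, 2, 2]

path = [2, 2, 0, 2, 2]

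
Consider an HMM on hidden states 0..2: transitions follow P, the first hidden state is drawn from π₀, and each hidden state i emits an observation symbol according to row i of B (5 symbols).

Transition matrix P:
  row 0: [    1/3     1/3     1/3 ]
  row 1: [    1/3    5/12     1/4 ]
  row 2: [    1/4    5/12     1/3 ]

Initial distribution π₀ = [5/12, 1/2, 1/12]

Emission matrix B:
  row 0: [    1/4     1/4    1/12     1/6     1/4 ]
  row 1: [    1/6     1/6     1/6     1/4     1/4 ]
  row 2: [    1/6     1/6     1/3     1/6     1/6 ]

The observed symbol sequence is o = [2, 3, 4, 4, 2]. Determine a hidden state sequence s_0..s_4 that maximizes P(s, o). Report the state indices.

t=0: δ = [3.472e-02, 8.333e-02, 2.778e-02]  (obs o_0=2)
t=1: δ = [4.630e-03, 8.681e-03, 3.472e-03]  ψ = [1, 1, 1]  (obs o_1=3)
t=2: δ = [7.234e-04, 9.042e-04, 3.617e-04]  ψ = [1, 1, 1]  (obs o_2=4)
t=3: δ = [7.535e-05, 9.419e-05, 4.019e-05]  ψ = [1, 1, 0]  (obs o_3=4)
t=4: δ = [2.616e-06, 6.541e-06, 8.372e-06]  ψ = [1, 1, 0]  (obs o_4=2)
backtrack: best end state = 2; path = [1, 1, 1, 0, 2]

path = [1, 1, 1, 0, 2]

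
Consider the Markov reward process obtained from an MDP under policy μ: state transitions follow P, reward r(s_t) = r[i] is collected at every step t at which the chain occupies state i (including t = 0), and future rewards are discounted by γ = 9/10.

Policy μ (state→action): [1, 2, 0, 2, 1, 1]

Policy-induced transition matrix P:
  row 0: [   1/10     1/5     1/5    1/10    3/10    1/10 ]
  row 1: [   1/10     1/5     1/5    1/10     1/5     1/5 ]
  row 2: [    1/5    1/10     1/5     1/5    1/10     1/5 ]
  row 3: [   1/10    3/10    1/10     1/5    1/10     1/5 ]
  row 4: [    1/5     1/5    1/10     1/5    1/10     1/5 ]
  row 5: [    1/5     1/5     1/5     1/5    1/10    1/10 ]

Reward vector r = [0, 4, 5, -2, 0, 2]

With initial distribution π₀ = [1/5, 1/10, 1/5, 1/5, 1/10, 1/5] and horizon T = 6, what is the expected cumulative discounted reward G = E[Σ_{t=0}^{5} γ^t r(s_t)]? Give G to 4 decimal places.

G = 7.4567

t=0: π = [0.2000, 0.1000, 0.2000, 0.2000, 0.1000, 0.2000], E[r] = 1.4000, γ^t·E[r] = 1.400000, running G = 1.400000
t=1: π = [0.1500, 0.2000, 0.1700, 0.1700, 0.1500, 0.1600], E[r] = 1.6300, γ^t·E[r] = 1.467000, running G = 2.867000
t=2: π = [0.1480, 0.2000, 0.1680, 0.1650, 0.1500, 0.1690], E[r] = 1.6480, γ^t·E[r] = 1.334880, running G = 4.201880
t=3: π = [0.1487, 0.1997, 0.1685, 0.1652, 0.1496, 0.1683], E[r] = 1.6475, γ^t·E[r] = 1.201028, running G = 5.402908
t=4: π = [0.1486, 0.1997, 0.1685, 0.1652, 0.1497, 0.1683], E[r] = 1.6476, γ^t·E[r] = 1.080964, running G = 6.483872
t=5: π = [0.1487, 0.1997, 0.1685, 0.1652, 0.1497, 0.1683], E[r] = 1.6475, γ^t·E[r] = 0.972829, running G = 7.456701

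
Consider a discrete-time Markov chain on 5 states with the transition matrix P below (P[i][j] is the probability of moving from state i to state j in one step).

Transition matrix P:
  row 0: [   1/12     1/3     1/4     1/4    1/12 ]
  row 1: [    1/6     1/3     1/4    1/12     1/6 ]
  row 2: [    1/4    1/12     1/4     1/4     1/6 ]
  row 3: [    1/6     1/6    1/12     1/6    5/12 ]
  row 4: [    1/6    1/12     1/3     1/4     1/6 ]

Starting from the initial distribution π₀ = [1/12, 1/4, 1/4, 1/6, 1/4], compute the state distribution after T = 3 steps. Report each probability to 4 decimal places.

t=0: π = [0.0833, 0.2500, 0.2500, 0.1667, 0.2500]
t=1: π = [0.1806, 0.1806, 0.2431, 0.1944, 0.2014]
t=2: π = [0.1719, 0.1898, 0.2344, 0.2037, 0.2002]
t=3: π = [0.1719, 0.1907, 0.2327, 0.2014, 0.2033]

π = [0.1719, 0.1907, 0.2327, 0.2014, 0.2033]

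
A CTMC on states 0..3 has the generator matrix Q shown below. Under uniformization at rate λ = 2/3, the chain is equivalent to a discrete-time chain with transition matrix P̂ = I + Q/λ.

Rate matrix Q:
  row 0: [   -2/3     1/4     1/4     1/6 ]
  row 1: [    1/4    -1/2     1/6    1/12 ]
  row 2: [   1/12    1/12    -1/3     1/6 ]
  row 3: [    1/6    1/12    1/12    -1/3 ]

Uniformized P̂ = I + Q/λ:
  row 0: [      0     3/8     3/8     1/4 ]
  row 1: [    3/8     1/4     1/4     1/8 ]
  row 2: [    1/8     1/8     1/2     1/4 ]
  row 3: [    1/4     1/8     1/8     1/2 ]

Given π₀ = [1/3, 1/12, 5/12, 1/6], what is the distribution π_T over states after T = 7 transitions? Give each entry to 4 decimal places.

π = [0.1882, 0.1966, 0.3146, 0.3006]

t=0: π = [0.3333, 0.0833, 0.4167, 0.1667]
t=1: π = [0.1250, 0.2188, 0.3750, 0.2813]
t=2: π = [0.1992, 0.1836, 0.3242, 0.2930]
t=3: π = [0.1826, 0.1978, 0.3193, 0.3003]
t=4: π = [0.1891, 0.1954, 0.3151, 0.3004]
t=5: π = [0.1877, 0.1967, 0.3149, 0.3007]
t=6: π = [0.1883, 0.1965, 0.3146, 0.3006]
t=7: π = [0.1882, 0.1966, 0.3146, 0.3006]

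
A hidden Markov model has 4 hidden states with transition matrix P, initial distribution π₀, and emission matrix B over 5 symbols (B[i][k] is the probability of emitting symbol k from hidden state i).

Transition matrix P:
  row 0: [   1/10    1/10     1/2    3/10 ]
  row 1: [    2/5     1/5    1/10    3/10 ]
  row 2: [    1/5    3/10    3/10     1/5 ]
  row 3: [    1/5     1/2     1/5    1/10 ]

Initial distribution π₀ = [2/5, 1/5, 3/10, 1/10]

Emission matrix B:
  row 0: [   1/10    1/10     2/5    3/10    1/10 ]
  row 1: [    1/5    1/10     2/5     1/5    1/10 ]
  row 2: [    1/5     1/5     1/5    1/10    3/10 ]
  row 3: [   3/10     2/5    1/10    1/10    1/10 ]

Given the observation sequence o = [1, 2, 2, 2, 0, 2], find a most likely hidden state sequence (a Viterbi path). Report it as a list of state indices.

path = [3, 1, 1, 0, 3, 1]

t=0: δ = [4.000e-02, 2.000e-02, 6.000e-02, 4.000e-02]  (obs o_0=1)
t=1: δ = [4.800e-03, 8.000e-03, 4.000e-03, 1.200e-03]  ψ = [2, 3, 0, 0]  (obs o_1=2)
t=2: δ = [1.280e-03, 6.400e-04, 4.800e-04, 2.400e-04]  ψ = [1, 1, 0, 1]  (obs o_2=2)
t=3: δ = [1.024e-04, 5.760e-05, 1.280e-04, 3.840e-05]  ψ = [1, 2, 0, 0]  (obs o_3=2)
t=4: δ = [2.560e-06, 7.680e-06, 1.024e-05, 9.216e-06]  ψ = [2, 2, 0, 0]  (obs o_4=0)
t=5: δ = [1.229e-06, 1.843e-06, 6.144e-07, 2.304e-07]  ψ = [1, 3, 2, 1]  (obs o_5=2)
backtrack: best end state = 1; path = [3, 1, 1, 0, 3, 1]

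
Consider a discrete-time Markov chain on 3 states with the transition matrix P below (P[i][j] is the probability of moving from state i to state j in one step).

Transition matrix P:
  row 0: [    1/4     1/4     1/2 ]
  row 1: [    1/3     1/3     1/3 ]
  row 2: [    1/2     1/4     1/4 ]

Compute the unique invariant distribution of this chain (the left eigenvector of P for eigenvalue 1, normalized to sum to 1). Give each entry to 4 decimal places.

π = [0.3636, 0.2727, 0.3636]

Balance equations π_j = Σ_i π_i·P[i][j]:
  π_0 = 1/4·π_0 + 1/3·π_1 + 1/2·π_2
  π_1 = 1/4·π_0 + 1/3·π_1 + 1/4·π_2
  normalize: π_0 + π_1 + π_2 = 1
Solving the linear system gives exactly π = [4/11, 3/11, 4/11].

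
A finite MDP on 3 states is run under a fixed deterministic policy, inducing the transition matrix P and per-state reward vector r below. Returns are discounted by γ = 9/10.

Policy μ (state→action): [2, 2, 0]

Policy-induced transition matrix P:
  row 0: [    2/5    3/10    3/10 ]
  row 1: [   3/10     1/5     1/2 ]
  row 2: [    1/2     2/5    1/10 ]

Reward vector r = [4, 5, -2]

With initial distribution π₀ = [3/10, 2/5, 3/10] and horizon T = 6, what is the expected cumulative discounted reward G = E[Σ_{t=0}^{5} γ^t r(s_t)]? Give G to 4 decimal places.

t=0: π = [0.3000, 0.4000, 0.3000], E[r] = 2.6000, γ^t·E[r] = 2.600000, running G = 2.600000
t=1: π = [0.3900, 0.2900, 0.3200], E[r] = 2.3700, γ^t·E[r] = 2.133000, running G = 4.733000
t=2: π = [0.4030, 0.3030, 0.2940], E[r] = 2.5390, γ^t·E[r] = 2.056590, running G = 6.789590
t=3: π = [0.3991, 0.2991, 0.3018], E[r] = 2.4883, γ^t·E[r] = 1.813971, running G = 8.603561
t=4: π = [0.4003, 0.3003, 0.2995], E[r] = 2.5035, γ^t·E[r] = 1.642553, running G = 10.246114
t=5: π = [0.3999, 0.2999, 0.3002], E[r] = 2.4989, γ^t·E[r] = 1.475603, running G = 11.721717

G = 11.7217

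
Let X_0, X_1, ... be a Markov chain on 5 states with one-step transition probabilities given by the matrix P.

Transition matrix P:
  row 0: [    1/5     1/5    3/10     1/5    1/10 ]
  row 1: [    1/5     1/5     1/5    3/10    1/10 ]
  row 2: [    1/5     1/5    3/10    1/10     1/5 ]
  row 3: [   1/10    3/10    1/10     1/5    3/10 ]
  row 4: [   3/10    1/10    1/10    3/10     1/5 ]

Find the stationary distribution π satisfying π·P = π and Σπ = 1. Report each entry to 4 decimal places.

π = [0.1963, 0.2037, 0.1995, 0.2186, 0.1819]

Balance equations π_j = Σ_i π_i·P[i][j]:
  π_0 = 1/5·π_0 + 1/5·π_1 + 1/5·π_2 + 1/10·π_3 + 3/10·π_4
  π_1 = 1/5·π_0 + 1/5·π_1 + 1/5·π_2 + 3/10·π_3 + 1/10·π_4
  π_2 = 3/10·π_0 + 1/5·π_1 + 3/10·π_2 + 1/10·π_3 + 1/10·π_4
  π_3 = 1/5·π_0 + 3/10·π_1 + 1/10·π_2 + 1/5·π_3 + 3/10·π_4
  normalize: π_0 + π_1 + π_2 + π_3 + π_4 = 1
Solving the linear system gives exactly π = [171/871, 887/4355, 869/4355, 952/4355, 792/4355].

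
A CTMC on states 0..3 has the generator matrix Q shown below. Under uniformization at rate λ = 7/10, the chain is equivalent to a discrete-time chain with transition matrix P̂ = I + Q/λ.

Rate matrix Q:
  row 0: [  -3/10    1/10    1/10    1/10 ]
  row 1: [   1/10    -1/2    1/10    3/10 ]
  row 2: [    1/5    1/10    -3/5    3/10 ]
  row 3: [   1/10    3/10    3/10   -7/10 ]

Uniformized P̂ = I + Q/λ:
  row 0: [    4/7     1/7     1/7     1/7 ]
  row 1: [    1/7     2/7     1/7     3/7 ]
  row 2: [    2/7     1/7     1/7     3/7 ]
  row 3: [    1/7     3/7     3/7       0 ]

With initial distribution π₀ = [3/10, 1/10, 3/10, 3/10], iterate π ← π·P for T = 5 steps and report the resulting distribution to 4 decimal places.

t=0: π = [0.3000, 0.1000, 0.3000, 0.3000]
t=1: π = [0.3143, 0.2429, 0.2286, 0.2143]
t=2: π = [0.3102, 0.2388, 0.2041, 0.2469]
t=3: π = [0.3050, 0.2475, 0.2134, 0.2341]
t=4: π = [0.3040, 0.2451, 0.2097, 0.2411]
t=5: π = [0.3031, 0.2468, 0.2117, 0.2384]

π = [0.3031, 0.2468, 0.2117, 0.2384]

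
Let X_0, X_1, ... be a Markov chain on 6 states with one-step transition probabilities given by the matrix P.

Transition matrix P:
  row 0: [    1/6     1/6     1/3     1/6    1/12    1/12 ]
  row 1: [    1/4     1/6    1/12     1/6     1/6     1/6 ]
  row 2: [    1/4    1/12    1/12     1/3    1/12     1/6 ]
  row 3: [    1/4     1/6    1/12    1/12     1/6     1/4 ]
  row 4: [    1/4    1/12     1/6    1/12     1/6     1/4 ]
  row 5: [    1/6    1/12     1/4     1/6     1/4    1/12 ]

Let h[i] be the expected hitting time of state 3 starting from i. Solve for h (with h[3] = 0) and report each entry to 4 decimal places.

h = [5.2075, 5.4447, 4.5067, 0.0000, 5.8121, 5.3469]

First-step conditioning: h[3] = 0; for i ≠ 3, h[i] = 1 + Σ_k P[i][k]·h[k].
  h[0] = 1 + 1/6·h[0] + 1/6·h[1] + 1/3·h[2] + 1/12·h[4] + 1/12·h[5]
  h[1] = 1 + 1/4·h[0] + 1/6·h[1] + 1/12·h[2] + 1/6·h[4] + 1/6·h[5]
  h[2] = 1 + 1/4·h[0] + 1/12·h[1] + 1/12·h[2] + 1/12·h[4] + 1/6·h[5]
  h[4] = 1 + 1/4·h[0] + 1/12·h[1] + 1/6·h[2] + 1/6·h[4] + 1/4·h[5]
  h[5] = 1 + 1/6·h[0] + 1/12·h[1] + 1/4·h[2] + 1/4·h[4] + 1/12·h[5]
Solving the 5×5 linear system over states ≠ 3 gives exactly h = [277920/53369, 290580/53369, 240516/53369, 0, 310188/53369, 285360/53369] (h[3] = 0 is the target).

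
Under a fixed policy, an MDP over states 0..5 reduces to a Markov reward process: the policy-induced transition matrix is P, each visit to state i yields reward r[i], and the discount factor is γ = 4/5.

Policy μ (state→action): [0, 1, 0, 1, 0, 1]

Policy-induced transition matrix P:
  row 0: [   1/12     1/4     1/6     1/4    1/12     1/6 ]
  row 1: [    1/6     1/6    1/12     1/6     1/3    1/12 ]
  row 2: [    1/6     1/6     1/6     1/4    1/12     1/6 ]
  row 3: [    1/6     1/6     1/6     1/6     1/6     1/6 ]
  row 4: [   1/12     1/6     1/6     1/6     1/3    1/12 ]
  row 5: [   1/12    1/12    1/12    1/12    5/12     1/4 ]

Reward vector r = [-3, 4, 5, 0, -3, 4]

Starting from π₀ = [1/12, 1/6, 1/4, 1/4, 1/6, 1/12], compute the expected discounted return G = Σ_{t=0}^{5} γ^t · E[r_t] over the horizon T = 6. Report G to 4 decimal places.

G = 3.8040

t=0: π = [0.0833, 0.1667, 0.2500, 0.2500, 0.1667, 0.0833], E[r] = 1.5000, γ^t·E[r] = 1.500000, running G = 1.500000
t=1: π = [0.1389, 0.1667, 0.1458, 0.1875, 0.2153, 0.1458], E[r] = 0.9167, γ^t·E[r] = 0.733333, running G = 2.233333
t=2: π = [0.1250, 0.1661, 0.1406, 0.1782, 0.2431, 0.1470], E[r] = 0.8513, γ^t·E[r] = 0.544815, running G = 2.778148
t=3: π = [0.1237, 0.1648, 0.1406, 0.1766, 0.2495, 0.1448], E[r] = 0.8219, γ^t·E[r] = 0.420790, running G = 3.198938
t=4: π = [0.1235, 0.1649, 0.1409, 0.1766, 0.2499, 0.1442], E[r] = 0.8206, γ^t·E[r] = 0.336123, running G = 3.535062
t=5: π = [0.1235, 0.1649, 0.1409, 0.1767, 0.2498, 0.1441], E[r] = 0.8207, γ^t·E[r] = 0.268925, running G = 3.803987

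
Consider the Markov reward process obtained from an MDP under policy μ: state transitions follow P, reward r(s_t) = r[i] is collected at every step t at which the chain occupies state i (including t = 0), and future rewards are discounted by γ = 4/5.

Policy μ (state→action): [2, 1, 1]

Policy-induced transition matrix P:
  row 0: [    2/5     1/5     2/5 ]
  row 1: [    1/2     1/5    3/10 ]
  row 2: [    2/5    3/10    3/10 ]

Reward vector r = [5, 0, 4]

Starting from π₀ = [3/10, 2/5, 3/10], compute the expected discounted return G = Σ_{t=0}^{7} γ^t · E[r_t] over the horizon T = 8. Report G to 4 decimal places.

t=0: π = [0.3000, 0.4000, 0.3000], E[r] = 2.7000, γ^t·E[r] = 2.700000, running G = 2.700000
t=1: π = [0.4400, 0.2300, 0.3300], E[r] = 3.5200, γ^t·E[r] = 2.816000, running G = 5.516000
t=2: π = [0.4230, 0.2330, 0.3440], E[r] = 3.4910, γ^t·E[r] = 2.234240, running G = 7.750240
t=3: π = [0.4233, 0.2344, 0.3423], E[r] = 3.4857, γ^t·E[r] = 1.784678, running G = 9.534918
t=4: π = [0.4234, 0.2342, 0.3423], E[r] = 3.4865, γ^t·E[r] = 1.428079, running G = 10.962997
t=5: π = [0.4234, 0.2342, 0.3423], E[r] = 3.4865, γ^t·E[r] = 1.142453, running G = 12.105450
t=6: π = [0.4234, 0.2342, 0.3423], E[r] = 3.4865, γ^t·E[r] = 0.913961, running G = 13.019412
t=7: π = [0.4234, 0.2342, 0.3423], E[r] = 3.4865, γ^t·E[r] = 0.731169, running G = 13.750581

G = 13.7506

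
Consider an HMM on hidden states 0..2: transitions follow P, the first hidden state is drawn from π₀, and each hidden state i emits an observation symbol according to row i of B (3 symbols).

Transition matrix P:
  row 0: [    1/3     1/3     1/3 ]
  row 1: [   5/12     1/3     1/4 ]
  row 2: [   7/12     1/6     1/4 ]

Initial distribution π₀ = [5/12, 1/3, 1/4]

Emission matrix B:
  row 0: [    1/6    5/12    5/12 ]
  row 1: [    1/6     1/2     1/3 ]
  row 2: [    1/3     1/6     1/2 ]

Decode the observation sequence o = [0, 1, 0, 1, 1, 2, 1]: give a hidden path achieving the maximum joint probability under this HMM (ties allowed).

path = [2, 0, 2, 0, 0, 2, 0]

t=0: δ = [6.944e-02, 5.556e-02, 8.333e-02]  (obs o_0=0)
t=1: δ = [2.025e-02, 1.157e-02, 3.858e-03]  ψ = [2, 0, 0]  (obs o_1=1)
t=2: δ = [1.125e-03, 1.125e-03, 2.251e-03]  ψ = [0, 0, 0]  (obs o_2=0)
t=3: δ = [5.470e-04, 1.875e-04, 9.377e-05]  ψ = [2, 0, 2]  (obs o_3=1)
t=4: δ = [7.597e-05, 9.117e-05, 3.039e-05]  ψ = [0, 0, 0]  (obs o_4=1)
t=5: δ = [1.583e-05, 1.013e-05, 1.266e-05]  ψ = [1, 1, 0]  (obs o_5=2)
t=6: δ = [3.078e-06, 2.638e-06, 8.793e-07]  ψ = [2, 0, 0]  (obs o_6=1)
backtrack: best end state = 0; path = [2, 0, 2, 0, 0, 2, 0]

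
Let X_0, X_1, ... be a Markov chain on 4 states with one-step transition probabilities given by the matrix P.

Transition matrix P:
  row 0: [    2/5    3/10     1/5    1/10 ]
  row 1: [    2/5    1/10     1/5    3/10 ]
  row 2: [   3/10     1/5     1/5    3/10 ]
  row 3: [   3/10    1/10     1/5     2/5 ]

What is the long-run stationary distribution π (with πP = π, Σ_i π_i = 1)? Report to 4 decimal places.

π = [0.3545, 0.1909, 0.2000, 0.2545]

Balance equations π_j = Σ_i π_i·P[i][j]:
  π_0 = 2/5·π_0 + 2/5·π_1 + 3/10·π_2 + 3/10·π_3
  π_1 = 3/10·π_0 + 1/10·π_1 + 1/5·π_2 + 1/10·π_3
  π_2 = 1/5·π_0 + 1/5·π_1 + 1/5·π_2 + 1/5·π_3
  normalize: π_0 + π_1 + π_2 + π_3 = 1
Solving the linear system gives exactly π = [39/110, 21/110, 1/5, 14/55].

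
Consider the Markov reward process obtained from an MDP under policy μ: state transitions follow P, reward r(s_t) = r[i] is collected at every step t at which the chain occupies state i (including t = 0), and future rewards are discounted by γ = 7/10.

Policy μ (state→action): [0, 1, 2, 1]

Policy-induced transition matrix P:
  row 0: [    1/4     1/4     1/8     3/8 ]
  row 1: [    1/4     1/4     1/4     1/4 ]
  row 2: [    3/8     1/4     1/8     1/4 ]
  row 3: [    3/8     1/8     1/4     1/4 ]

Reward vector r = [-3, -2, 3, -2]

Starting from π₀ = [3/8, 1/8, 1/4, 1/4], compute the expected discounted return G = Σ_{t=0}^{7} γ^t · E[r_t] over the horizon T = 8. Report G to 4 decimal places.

t=0: π = [0.3750, 0.1250, 0.2500, 0.2500], E[r] = -1.1250, γ^t·E[r] = -1.125000, running G = -1.125000
t=1: π = [0.3125, 0.2188, 0.1719, 0.2969], E[r] = -1.4531, γ^t·E[r] = -1.017188, running G = -2.142188
t=2: π = [0.3086, 0.2129, 0.1895, 0.2891], E[r] = -1.3613, γ^t·E[r] = -0.667051, running G = -2.809238
t=3: π = [0.3098, 0.2139, 0.1877, 0.2886], E[r] = -1.3711, γ^t·E[r] = -0.470285, running G = -3.279523
t=4: π = [0.3095, 0.2139, 0.1878, 0.2887], E[r] = -1.3705, γ^t·E[r] = -0.329060, running G = -3.608584
t=5: π = [0.3096, 0.2139, 0.1878, 0.2887], E[r] = -1.3704, γ^t·E[r] = -0.230324, running G = -3.838908
t=6: π = [0.3096, 0.2139, 0.1878, 0.2887], E[r] = -1.3704, γ^t·E[r] = -0.161231, running G = -4.000139
t=7: π = [0.3096, 0.2139, 0.1878, 0.2887], E[r] = -1.3704, γ^t·E[r] = -0.112861, running G = -4.113000

G = -4.1130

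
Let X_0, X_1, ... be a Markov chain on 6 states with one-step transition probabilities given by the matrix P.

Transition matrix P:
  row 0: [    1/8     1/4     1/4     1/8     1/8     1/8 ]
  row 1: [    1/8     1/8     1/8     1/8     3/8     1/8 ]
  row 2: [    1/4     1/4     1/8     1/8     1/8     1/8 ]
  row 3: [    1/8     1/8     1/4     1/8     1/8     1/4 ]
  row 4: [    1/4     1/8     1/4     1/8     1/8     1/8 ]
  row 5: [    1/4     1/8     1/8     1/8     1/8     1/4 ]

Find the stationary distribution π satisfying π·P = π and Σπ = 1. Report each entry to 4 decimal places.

π = [0.1892, 0.1718, 0.1853, 0.1250, 0.1680, 0.1607]

Balance equations π_j = Σ_i π_i·P[i][j]:
  π_0 = 1/8·π_0 + 1/8·π_1 + 1/4·π_2 + 1/8·π_3 + 1/4·π_4 + 1/4·π_5
  π_1 = 1/4·π_0 + 1/8·π_1 + 1/4·π_2 + 1/8·π_3 + 1/8·π_4 + 1/8·π_5
  π_2 = 1/4·π_0 + 1/8·π_1 + 1/8·π_2 + 1/4·π_3 + 1/4·π_4 + 1/8·π_5
  π_3 = 1/8·π_0 + 1/8·π_1 + 1/8·π_2 + 1/8·π_3 + 1/8·π_4 + 1/8·π_5
  π_4 = 1/8·π_0 + 3/8·π_1 + 1/8·π_2 + 1/8·π_3 + 1/8·π_4 + 1/8·π_5
  normalize: π_0 + π_1 + π_2 + π_3 + π_4 + π_5 = 1
Solving the linear system gives exactly π = [3529/18648, 89/518, 3455/18648, 1/8, 87/518, 9/56].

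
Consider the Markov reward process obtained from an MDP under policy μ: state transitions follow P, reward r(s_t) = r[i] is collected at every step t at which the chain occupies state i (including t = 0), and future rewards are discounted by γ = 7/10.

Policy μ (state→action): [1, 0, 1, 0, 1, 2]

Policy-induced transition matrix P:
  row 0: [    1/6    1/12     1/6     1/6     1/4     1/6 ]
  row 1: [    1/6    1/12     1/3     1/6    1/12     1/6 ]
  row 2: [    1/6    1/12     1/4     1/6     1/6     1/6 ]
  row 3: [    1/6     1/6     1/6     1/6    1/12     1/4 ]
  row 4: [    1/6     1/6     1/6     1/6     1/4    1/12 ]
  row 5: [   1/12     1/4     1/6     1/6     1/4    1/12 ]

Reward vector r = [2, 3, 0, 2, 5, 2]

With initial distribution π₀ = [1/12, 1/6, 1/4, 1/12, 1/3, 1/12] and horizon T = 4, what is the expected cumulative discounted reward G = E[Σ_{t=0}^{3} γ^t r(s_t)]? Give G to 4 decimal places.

G = 6.1428

t=0: π = [0.0833, 0.1667, 0.2500, 0.0833, 0.3333, 0.0833], E[r] = 2.6667, γ^t·E[r] = 2.666667, running G = 2.666667
t=1: π = [0.1597, 0.1319, 0.2153, 0.1667, 0.1875, 0.1389], E[r] = 2.2639, γ^t·E[r] = 1.584722, running G = 4.251389
t=2: π = [0.1551, 0.1360, 0.2066, 0.1667, 0.1823, 0.1534], E[r] = 2.2697, γ^t·E[r] = 1.112141, running G = 5.363530
t=3: π = [0.1539, 0.1380, 0.2065, 0.1667, 0.1823, 0.1526], E[r] = 2.2719, γ^t·E[r] = 0.779260, running G = 6.142790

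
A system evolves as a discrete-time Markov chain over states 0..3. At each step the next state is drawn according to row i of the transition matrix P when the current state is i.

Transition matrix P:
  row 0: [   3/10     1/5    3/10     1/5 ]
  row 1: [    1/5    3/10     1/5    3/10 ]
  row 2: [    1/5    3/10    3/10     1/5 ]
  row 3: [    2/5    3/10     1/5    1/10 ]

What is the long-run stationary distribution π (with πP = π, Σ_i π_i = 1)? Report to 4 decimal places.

π = [0.2681, 0.2732, 0.2520, 0.2067]

Balance equations π_j = Σ_i π_i·P[i][j]:
  π_0 = 3/10·π_0 + 1/5·π_1 + 1/5·π_2 + 2/5·π_3
  π_1 = 1/5·π_0 + 3/10·π_1 + 3/10·π_2 + 3/10·π_3
  π_2 = 3/10·π_0 + 1/5·π_1 + 3/10·π_2 + 1/5·π_3
  normalize: π_0 + π_1 + π_2 + π_3 = 1
Solving the linear system gives exactly π = [133/496, 271/992, 125/496, 205/992].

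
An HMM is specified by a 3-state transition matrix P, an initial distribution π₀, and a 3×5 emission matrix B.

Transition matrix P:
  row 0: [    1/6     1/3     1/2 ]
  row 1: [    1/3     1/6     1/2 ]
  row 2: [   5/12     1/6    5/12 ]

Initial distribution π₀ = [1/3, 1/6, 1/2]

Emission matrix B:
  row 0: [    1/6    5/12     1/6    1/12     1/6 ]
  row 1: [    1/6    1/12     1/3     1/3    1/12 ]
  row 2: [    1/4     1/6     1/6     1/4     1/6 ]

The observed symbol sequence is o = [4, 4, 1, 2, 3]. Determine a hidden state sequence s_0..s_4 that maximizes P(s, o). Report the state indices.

t=0: δ = [5.556e-02, 1.389e-02, 8.333e-02]  (obs o_0=4)
t=1: δ = [5.787e-03, 1.543e-03, 5.787e-03]  ψ = [2, 0, 2]  (obs o_1=4)
t=2: δ = [1.005e-03, 1.608e-04, 4.823e-04]  ψ = [2, 0, 0]  (obs o_2=1)
t=3: δ = [3.349e-05, 1.116e-04, 8.372e-05]  ψ = [2, 0, 0]  (obs o_3=2)
t=4: δ = [3.101e-06, 6.202e-06, 1.395e-05]  ψ = [1, 1, 1]  (obs o_4=3)
backtrack: best end state = 2; path = [2, 2, 0, 1, 2]

path = [2, 2, 0, 1, 2]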